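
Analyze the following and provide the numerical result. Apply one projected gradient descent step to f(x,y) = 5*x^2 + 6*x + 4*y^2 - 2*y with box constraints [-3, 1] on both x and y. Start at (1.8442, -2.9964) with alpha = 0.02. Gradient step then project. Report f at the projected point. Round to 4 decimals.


Step 1: Compute gradient at (1.8442, -2.9964).
grad_x = 2*5*1.8442 + 6 = 24.442
grad_y = 2*4*-2.9964 - 2 = -25.9712
Step 2: Gradient step.
x_raw = 1.8442 - 0.02*24.442 = 1.3554
y_raw = -2.9964 - 0.02*-25.9712 = -2.477
Step 3: Project onto [-3, 1].
x_proj = clip(1.3554) = 1.0
y_proj = clip(-2.477) = -2.477
Step 4: Evaluate f.
f(1.0, -2.477) = 40.4956


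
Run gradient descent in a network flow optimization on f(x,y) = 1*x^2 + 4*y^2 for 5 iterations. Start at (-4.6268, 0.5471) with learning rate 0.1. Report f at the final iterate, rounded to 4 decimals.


Gradient descent on f(x,y) = 1*x^2 + 4*y^2.
Starting point: (-4.6268, 0.5471), alpha = 0.1
Step 1: grad_x = 2*1*-4.6268 = -9.2536, grad_y = 2*4*0.5471 = 4.3768
  x_1 = -4.6268 - 0.1*-9.2536 = -3.7014
  y_1 = 0.5471 - 0.1*4.3768 = 0.1094
Step 2: grad_x = 2*1*-3.7014 = -7.4029, grad_y = 2*4*0.1094 = 0.8754
  x_2 = -3.7014 - 0.1*-7.4029 = -2.9612
  y_2 = 0.1094 - 0.1*0.8754 = 0.0219
Step 3: grad_x = 2*1*-2.9612 = -5.9223, grad_y = 2*4*0.0219 = 0.1751
  x_3 = -2.9612 - 0.1*-5.9223 = -2.3689
  y_3 = 0.0219 - 0.1*0.1751 = 0.0044
Step 4: grad_x = 2*1*-2.3689 = -4.7378, grad_y = 2*4*0.0044 = 0.035
  x_4 = -2.3689 - 0.1*-4.7378 = -1.8951
  y_4 = 0.0044 - 0.1*0.035 = 0.0009
Step 5: grad_x = 2*1*-1.8951 = -3.7903, grad_y = 2*4*0.0009 = 0.007
  x_5 = -1.8951 - 0.1*-3.7903 = -1.5161
  y_5 = 0.0009 - 0.1*0.007 = 0.0002
f(-1.5161, 0.0002) = 1*(-1.5161)^2 + 4*0.0002^2 = 2.2986


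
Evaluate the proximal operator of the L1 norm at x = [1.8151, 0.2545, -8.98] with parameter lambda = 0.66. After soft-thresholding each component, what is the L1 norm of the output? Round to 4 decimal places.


Soft-thresholding with lambda = 0.66:
prox(1.8151) = sign(1.8151)*max(|1.8151| - 0.66, 0) = 1.1551
prox(0.2545) = sign(0.2545)*max(|0.2545| - 0.66, 0) = 0.0
prox(-8.98) = sign(-8.98)*max(|-8.98| - 0.66, 0) = -8.32
prox(x) = [1.1551, 0.0, -8.32]
||prox(x)||_1 = 1.1551 + 0.0 + 8.32 = 9.4751


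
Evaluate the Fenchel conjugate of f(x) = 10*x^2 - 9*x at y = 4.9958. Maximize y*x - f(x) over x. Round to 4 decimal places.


f*(y) = sup_x {y*x - a*x^2 - b*x} = sup_x {(y-b)*x - a*x^2}
FOC: (y - b) - 2a*x = 0 => x* = (y - b)/(2a)
x* = (4.9958 + 9)/(2*10) = 0.6998
f*(4.9958) = (y-b)^2/(4a) = (4.9958 + 9)^2/(4*10)
= 195.8824/40 = 4.8971


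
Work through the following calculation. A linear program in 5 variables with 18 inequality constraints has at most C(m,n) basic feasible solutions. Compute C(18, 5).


Each vertex corresponds to some choice of n active constraints out of m, so the number of vertices is at most C(m, n) = m! / (n!(m-n)!).
m = 18, n = 5
Numerator: 18 * 17 * 16 * 15 * 14
Denominator: 5! = 120
C(18, 5) = 8568


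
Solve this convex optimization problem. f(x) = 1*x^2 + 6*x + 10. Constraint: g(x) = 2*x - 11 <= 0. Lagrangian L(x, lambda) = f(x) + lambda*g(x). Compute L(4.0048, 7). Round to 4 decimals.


Step 1: Evaluate f(x).
f(4.0048) = 1*4.0048^2 + 6*4.0048 + 10 = 50.0672
Step 2: Evaluate g(x).
g(4.0048) = 2*4.0048 - 11 = -2.9904
Step 3: Compute Lagrangian.
L = 50.0672 + 7*-2.9904 = 29.1344


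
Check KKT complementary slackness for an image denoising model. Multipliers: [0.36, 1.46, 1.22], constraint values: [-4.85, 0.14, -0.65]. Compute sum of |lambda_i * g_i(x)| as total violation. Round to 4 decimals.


KKT complementary slackness check:
lambda_1 * g_1 = 0.36 * -4.85 = -1.746
lambda_2 * g_2 = 1.46 * 0.14 = 0.2044
lambda_3 * g_3 = 1.22 * -0.65 = -0.793
Total violation = 1.746 + 0.2044 + 0.793 = 2.7434


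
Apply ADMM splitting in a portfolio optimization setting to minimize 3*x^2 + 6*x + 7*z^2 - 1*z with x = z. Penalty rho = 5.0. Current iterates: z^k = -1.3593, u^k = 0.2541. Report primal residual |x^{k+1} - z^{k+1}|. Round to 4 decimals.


ADMM iteration with rho = 5.0, z^k = -1.3593, u^k = 0.2541
Step 1: x-update.
Minimize 3*x^2 + 6*x + (5.0/2)*(x + 1.3593 + 0.2541)^2
FOC: (2*3 + 5.0)*x = -6 + 5.0*(-1.3593 - 0.2541)
x^{k+1} = -1.2788
Step 2: z-update.
Minimize 7*z^2 - 1*z + (5.0/2)*(-1.2788 - z + 0.2541)^2
FOC: (2*7 + 5.0)*z = 1 + 5.0*(-1.2788 + 0.2541)
z^{k+1} = -0.217
Step 3: u-update.
u^{k+1} = 0.2541 - 1.2788 + 0.217 = -0.8077
Step 4: Primal residual = |-1.2788 + 0.217| = 1.0618


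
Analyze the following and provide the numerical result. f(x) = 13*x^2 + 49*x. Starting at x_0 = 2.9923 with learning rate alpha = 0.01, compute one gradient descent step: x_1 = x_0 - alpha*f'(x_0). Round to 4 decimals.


We compute the gradient at x_0 and apply the update.
f'(x) = 26*x + 49
f'(2.9923) = 26*2.9923 + 49 = 126.7998
x_1 = 2.9923 - 0.01*126.7998 = 1.7243


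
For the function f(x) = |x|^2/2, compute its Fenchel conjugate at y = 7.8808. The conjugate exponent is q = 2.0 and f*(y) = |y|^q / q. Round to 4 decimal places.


The conjugate exponent q satisfies 1/p + 1/q = 1.
p = 2, so q = 2/(2 - 1) = 2.0
|y|^q = 7.8808^2.0 = 62.107
f*(7.8808) = 62.107 / 2.0 = 31.0535


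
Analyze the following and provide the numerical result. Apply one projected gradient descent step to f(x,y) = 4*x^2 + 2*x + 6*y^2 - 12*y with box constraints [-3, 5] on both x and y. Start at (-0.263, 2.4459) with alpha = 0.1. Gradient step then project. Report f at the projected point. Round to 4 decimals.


Step 1: Compute gradient at (-0.263, 2.4459).
grad_x = 2*4*-0.263 + 2 = -0.104
grad_y = 2*6*2.4459 - 12 = 17.3508
Step 2: Gradient step.
x_raw = -0.263 - 0.1*-0.104 = -0.2526
y_raw = 2.4459 - 0.1*17.3508 = 0.7108
Step 3: Project onto [-3, 5].
x_proj = clip(-0.2526) = -0.2526
y_proj = clip(0.7108) = 0.7108
Step 4: Evaluate f.
f(-0.2526, 0.7108) = -5.7482


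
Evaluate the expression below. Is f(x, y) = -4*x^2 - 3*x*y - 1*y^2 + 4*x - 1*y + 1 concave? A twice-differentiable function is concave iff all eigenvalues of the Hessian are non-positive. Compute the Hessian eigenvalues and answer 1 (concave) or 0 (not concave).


The Hessian of f(x,y) = -4*x^2 - 3*x*y - 1*y^2 + 4*x - 1*y + 1 is:
H = [[-8, -3], [-3, -2]]
Trace = -8 - 2 = -10
Determinant = -8*-2 - (-3)^2 = 7
Discriminant = (-10)^2 - 4*7 = 72.0
Eigenvalues: lambda_1 = -9.2426, lambda_2 = -0.7574
The function is concave.

1


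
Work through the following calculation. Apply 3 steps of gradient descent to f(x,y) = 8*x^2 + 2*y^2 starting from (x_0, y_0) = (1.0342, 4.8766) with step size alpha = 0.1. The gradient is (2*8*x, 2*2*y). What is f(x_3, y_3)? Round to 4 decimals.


Gradient descent on f(x,y) = 8*x^2 + 2*y^2.
Starting point: (1.0342, 4.8766), alpha = 0.1
Step 1: grad_x = 2*8*1.0342 = 16.5472, grad_y = 2*2*4.8766 = 19.5064
  x_1 = 1.0342 - 0.1*16.5472 = -0.6205
  y_1 = 4.8766 - 0.1*19.5064 = 2.926
Step 2: grad_x = 2*8*-0.6205 = -9.9283, grad_y = 2*2*2.926 = 11.7038
  x_2 = -0.6205 - 0.1*-9.9283 = 0.3723
  y_2 = 2.926 - 0.1*11.7038 = 1.7556
Step 3: grad_x = 2*8*0.3723 = 5.957, grad_y = 2*2*1.7556 = 7.0223
  x_3 = 0.3723 - 0.1*5.957 = -0.2234
  y_3 = 1.7556 - 0.1*7.0223 = 1.0533
f(-0.2234, 1.0533) = 8*(-0.2234)^2 + 2*1.0533^2 = 2.6183


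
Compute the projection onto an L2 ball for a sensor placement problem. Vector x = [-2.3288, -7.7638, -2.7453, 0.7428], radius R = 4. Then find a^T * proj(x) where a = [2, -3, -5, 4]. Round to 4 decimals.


Step 1: Compute ||x|| (intermediates to 6 decimals).
||x|| = sqrt((-2.3288)^2 + (-7.7638)^2 + (-2.7453)^2 + 0.7428^2) = 8.590013
Step 2: Project.
Since ||x|| > R, scale = R/||x|| = 4/8.590013 = 0.465657, proj(x) = scale * x
proj(x) = [-1.084422, -3.615268, -1.278368, 0.34589]
Step 3: Dot product.
a^T * proj(x) = 2*(-1.084422) - 3*(-3.615268) - 5*(-1.278368) + 4*0.34589 = 16.4524


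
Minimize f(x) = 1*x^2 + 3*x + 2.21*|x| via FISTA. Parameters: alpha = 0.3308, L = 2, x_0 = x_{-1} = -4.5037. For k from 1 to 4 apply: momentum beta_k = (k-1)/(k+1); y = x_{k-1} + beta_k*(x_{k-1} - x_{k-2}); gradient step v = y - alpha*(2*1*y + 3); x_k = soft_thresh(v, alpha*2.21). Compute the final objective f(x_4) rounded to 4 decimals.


FISTA on f(x) = 1*x^2 + 3*x + 2.21*|x|
L = 2, alpha = 0.3308
Iteration 1: beta = 0.0, y = -4.5037 + 0.0*(-4.5037 + 4.5037) = -4.5037
  grad(y) = -6.0074, v = y - alpha*grad = -2.5165
  prox(v) = soft_thresh(-2.5165, 0.7311) = -1.7854
Iteration 2: beta = 0.3333, y = -1.7854 + 0.3333*(-1.7854 + 4.5037) = -0.8793
  grad(y) = 1.2414, v = y - alpha*grad = -1.2899
  prox(v) = soft_thresh(-1.2899, 0.7311) = -0.5589
Iteration 3: beta = 0.5, y = -0.5589 + 0.5*(-0.5589 + 1.7854) = 0.0544
  grad(y) = 3.1087, v = y - alpha*grad = -0.974
  prox(v) = soft_thresh(-0.974, 0.7311) = -0.2429
Iteration 4: beta = 0.6, y = -0.2429 + 0.6*(-0.2429 + 0.5589) = -0.0534
  grad(y) = 2.8933, v = y - alpha*grad = -1.0105
  prox(v) = soft_thresh(-1.0105, 0.7311) = -0.2794
f(x_4) = 1*(-0.2794)^2 + 3*(-0.2794) + 2.21*|-0.2794| = -0.1427


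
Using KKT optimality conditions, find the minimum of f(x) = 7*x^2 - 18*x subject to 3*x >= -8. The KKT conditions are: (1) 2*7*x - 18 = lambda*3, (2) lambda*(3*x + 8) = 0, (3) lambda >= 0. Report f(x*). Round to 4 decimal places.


Step 1: Try lambda = 0 (constraint inactive).
Stationarity: 2*7*x - 18 = 0
x* = 18/(2*7) = 9/7 = 1.2857 (rounded; the exact value 9/7 is used below)
Check constraint: 3*1.2857 = 3.8571 >= -8 -- satisfied.
Step 2: Compute optimal value.
f(x*) = 7*(9/7)^2 - 18*(9/7) = -11.5714


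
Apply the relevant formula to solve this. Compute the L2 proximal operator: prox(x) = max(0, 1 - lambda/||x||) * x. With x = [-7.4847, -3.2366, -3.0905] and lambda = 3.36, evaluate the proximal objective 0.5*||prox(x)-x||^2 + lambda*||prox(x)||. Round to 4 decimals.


Step 1: Compute ||x||.
||x|| = 8.7205
Step 2: Compute scaling factor.
scale = max(0, 1 - 3.36/8.7205) = 0.6147
Step 3: prox(x) = [-4.6009, -1.9895, -1.8997]
||prox(x)|| = 5.3605
Step 4: Proximal objective.
0.5*||prox-x||^2 = 5.6448
lambda*||prox|| = 18.0113
Total = 23.6562


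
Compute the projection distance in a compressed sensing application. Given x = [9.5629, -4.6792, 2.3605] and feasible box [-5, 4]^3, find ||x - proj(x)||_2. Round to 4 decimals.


Project each component onto [-5, 4].
clip(9.5629) = 4.0, clip(-4.6792) = -4.6792, clip(2.3605) = 2.3605
Projection = [4.0, -4.6792, 2.3605]
Squared diffs: [30.9459, 0.0, 0.0]
Distance = sqrt(30.9459) = 5.5629


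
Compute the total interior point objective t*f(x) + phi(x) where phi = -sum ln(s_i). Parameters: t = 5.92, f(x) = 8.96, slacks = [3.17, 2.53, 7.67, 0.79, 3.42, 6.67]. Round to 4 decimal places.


Step 1: Compute log-barrier.
ln values: [1.1537, 0.9282, 2.0373, -0.2357, 1.2296, 1.8976]
phi = -(1.1537 + 0.9282 + 2.0373 - 0.2357 + 1.2296 + 1.8976) = -7.0108
Step 2: Compute augmented objective.
t*f(x) = 5.92*8.96 = 53.0432
Total = 53.0432 - 7.0108 = 46.0324


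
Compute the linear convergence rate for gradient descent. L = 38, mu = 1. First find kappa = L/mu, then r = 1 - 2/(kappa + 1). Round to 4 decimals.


Step 1: Compute the condition number.
kappa = L/mu = 38/1 = 38.0
Step 2: Compute the convergence rate.
r = 1 - 2/(kappa + 1) = 1 - 2*mu/(L + mu) = (L - mu)/(L + mu) = 37/39 = 0.9487


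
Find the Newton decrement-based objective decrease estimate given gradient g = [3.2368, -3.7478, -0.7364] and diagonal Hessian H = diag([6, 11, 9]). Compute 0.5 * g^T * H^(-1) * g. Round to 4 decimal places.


Step 1: H is diagonal, so H^(-1) * g = [0.5395, -0.3407, -0.0818].
Step 2: g^T H^(-1) g = sum_i g_i^2 / H_ii
  = (3.2368)^2/6 + (-3.7478)^2/11 + (-0.7364)^2/9
  = 1.7461 + 1.2769 + 0.0603 = 3.0833
Step 3: Objective decrease = 0.5 * g^T H^(-1) g = 1.5417


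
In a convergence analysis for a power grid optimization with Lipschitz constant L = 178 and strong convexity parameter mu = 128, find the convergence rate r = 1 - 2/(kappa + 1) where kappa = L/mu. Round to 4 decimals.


Step 1: Compute the condition number.
kappa = L/mu = 178/128 = 1.3906
Step 2: Compute the convergence rate.
r = 1 - 2/(kappa + 1) = 1 - 2*mu/(L + mu) = (L - mu)/(L + mu) = 50/306 = 0.1634


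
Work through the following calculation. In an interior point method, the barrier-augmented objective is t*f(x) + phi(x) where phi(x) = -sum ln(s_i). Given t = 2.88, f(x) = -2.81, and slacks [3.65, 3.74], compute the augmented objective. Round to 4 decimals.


Step 1: Compute log-barrier.
ln values: [1.2947, 1.3191]
phi = -(1.2947 + 1.3191) = -2.6138
Step 2: Compute augmented objective.
t*f(x) = 2.88*-2.81 = -8.0928
Total = -8.0928 - 2.6138 = -10.7066


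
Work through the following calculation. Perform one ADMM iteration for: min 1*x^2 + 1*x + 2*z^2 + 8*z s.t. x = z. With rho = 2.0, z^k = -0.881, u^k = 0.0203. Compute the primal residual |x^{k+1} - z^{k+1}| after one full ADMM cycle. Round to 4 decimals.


ADMM iteration with rho = 2.0, z^k = -0.881, u^k = 0.0203
Step 1: x-update.
Minimize 1*x^2 + 1*x + (2.0/2)*(x + 0.881 + 0.0203)^2
FOC: (2*1 + 2.0)*x = -1 + 2.0*(-0.881 - 0.0203)
x^{k+1} = -0.7007
Step 2: z-update.
Minimize 2*z^2 + 8*z + (2.0/2)*(-0.7007 - z + 0.0203)^2
FOC: (2*2 + 2.0)*z = -8 + 2.0*(-0.7007 + 0.0203)
z^{k+1} = -1.5601
Step 3: u-update.
u^{k+1} = 0.0203 - 0.7007 + 1.5601 = 0.8798
Step 4: Primal residual = |-0.7007 + 1.5601| = 0.8595


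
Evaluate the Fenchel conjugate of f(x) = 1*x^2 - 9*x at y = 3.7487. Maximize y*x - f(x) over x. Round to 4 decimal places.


f*(y) = sup_x {y*x - a*x^2 - b*x} = sup_x {(y-b)*x - a*x^2}
FOC: (y - b) - 2a*x = 0 => x* = (y - b)/(2a)
x* = (3.7487 + 9)/(2*1) = 6.3744
f*(3.7487) = (y-b)^2/(4a) = (3.7487 + 9)^2/(4*1)
= 162.5294/4 = 40.6323


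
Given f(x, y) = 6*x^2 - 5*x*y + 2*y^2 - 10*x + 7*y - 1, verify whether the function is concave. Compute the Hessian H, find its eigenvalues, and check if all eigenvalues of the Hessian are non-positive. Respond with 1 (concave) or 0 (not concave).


The Hessian of f(x,y) = 6*x^2 - 5*x*y + 2*y^2 - 10*x + 7*y - 1 is:
H = [[12, -5], [-5, 4]]
Trace = 12 + 4 = 16
Determinant = 12*4 - (-5)^2 = 23
Discriminant = (16)^2 - 4*23 = 164.0
Eigenvalues: lambda_1 = 1.5969, lambda_2 = 14.4031
The function is not concave.

0


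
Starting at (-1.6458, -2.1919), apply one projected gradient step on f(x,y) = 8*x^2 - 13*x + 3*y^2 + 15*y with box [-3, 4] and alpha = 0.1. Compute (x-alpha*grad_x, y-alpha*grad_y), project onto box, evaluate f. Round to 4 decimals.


Step 1: Compute gradient at (-1.6458, -2.1919).
grad_x = 2*8*-1.6458 - 13 = -39.3328
grad_y = 2*3*-2.1919 + 15 = 1.8486
Step 2: Gradient step.
x_raw = -1.6458 - 0.1*-39.3328 = 2.2875
y_raw = -2.1919 - 0.1*1.8486 = -2.3768
Step 3: Project onto [-3, 4].
x_proj = clip(2.2875) = 2.2875
y_proj = clip(-2.3768) = -2.3768
Step 4: Evaluate f.
f(2.2875, -2.3768) = -6.5812


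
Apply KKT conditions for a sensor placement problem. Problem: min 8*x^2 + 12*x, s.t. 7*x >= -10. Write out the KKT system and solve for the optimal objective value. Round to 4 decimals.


Step 1: Try lambda = 0 (constraint inactive).
Stationarity: 2*8*x + 12 = 0
x* = -12/(2*8) = -0.75
Check constraint: 7*-0.75 = -5.25 >= -10 -- satisfied.
Step 2: Compute optimal value.
f(x*) = 8*(-0.75)^2 + 12*(-0.75) = -4.5


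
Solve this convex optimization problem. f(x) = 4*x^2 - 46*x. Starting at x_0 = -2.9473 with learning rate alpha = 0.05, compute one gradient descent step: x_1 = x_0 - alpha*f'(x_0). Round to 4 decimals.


We compute the gradient at x_0 and apply the update.
f'(x) = 8*x - 46
f'(-2.9473) = 8*-2.9473 - 46 = -69.5784
x_1 = -2.9473 - 0.05*-69.5784 = 0.5316


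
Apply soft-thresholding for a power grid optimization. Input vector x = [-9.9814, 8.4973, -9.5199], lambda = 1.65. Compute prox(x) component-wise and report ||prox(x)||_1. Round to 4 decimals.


Soft-thresholding with lambda = 1.65:
prox(-9.9814) = sign(-9.9814)*max(|-9.9814| - 1.65, 0) = -8.3314
prox(8.4973) = sign(8.4973)*max(|8.4973| - 1.65, 0) = 6.8473
prox(-9.5199) = sign(-9.5199)*max(|-9.5199| - 1.65, 0) = -7.8699
prox(x) = [-8.3314, 6.8473, -7.8699]
||prox(x)||_1 = 8.3314 + 6.8473 + 7.8699 = 23.0486


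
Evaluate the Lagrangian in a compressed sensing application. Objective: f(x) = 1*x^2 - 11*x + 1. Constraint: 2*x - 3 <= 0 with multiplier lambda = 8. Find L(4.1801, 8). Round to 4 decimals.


Step 1: Evaluate f(x).
f(4.1801) = 1*4.1801^2 - 11*4.1801 + 1 = -27.5079
Step 2: Evaluate g(x).
g(4.1801) = 2*4.1801 - 3 = 5.3602
Step 3: Compute Lagrangian.
L = -27.5079 + 8*5.3602 = 15.3737


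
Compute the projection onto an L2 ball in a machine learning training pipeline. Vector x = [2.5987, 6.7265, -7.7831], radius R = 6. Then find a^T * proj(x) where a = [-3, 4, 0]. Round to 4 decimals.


Step 1: Compute ||x|| (intermediates to 6 decimals).
||x|| = sqrt(2.5987^2 + 6.7265^2 + (-7.7831)^2) = 10.610169
Step 2: Project.
Since ||x|| > R, scale = R/||x|| = 6/10.610169 = 0.565495, proj(x) = scale * x
proj(x) = [1.469552, 3.803802, -4.401304]
Step 3: Dot product.
a^T * proj(x) = -3*1.469552 + 4*3.803802 + 0*(-4.401304) = 10.8066


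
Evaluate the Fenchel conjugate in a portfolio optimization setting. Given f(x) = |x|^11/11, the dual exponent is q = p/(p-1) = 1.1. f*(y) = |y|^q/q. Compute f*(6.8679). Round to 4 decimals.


The conjugate exponent q satisfies 1/p + 1/q = 1.
p = 11, so q = 11/(11 - 1) = 1.1
|y|^q = 6.8679^1.1 = 8.3273
f*(6.8679) = 8.3273 / 1.1 = 7.5703


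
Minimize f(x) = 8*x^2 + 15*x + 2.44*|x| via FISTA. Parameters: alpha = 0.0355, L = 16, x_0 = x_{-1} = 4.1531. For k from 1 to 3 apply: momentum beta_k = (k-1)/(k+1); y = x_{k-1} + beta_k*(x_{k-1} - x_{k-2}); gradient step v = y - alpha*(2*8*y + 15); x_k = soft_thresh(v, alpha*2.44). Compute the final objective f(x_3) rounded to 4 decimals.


FISTA on f(x) = 8*x^2 + 15*x + 2.44*|x|
L = 16, alpha = 0.0355
Iteration 1: beta = 0.0, y = 4.1531 + 0.0*(4.1531 - 4.1531) = 4.1531
  grad(y) = 81.4496, v = y - alpha*grad = 1.2616
  prox(v) = soft_thresh(1.2616, 0.0866) = 1.175
Iteration 2: beta = 0.3333, y = 1.175 + 0.3333*(1.175 - 4.1531) = 0.1823
  grad(y) = 17.9172, v = y - alpha*grad = -0.4537
  prox(v) = soft_thresh(-0.4537, 0.0866) = -0.3671
Iteration 3: beta = 0.5, y = -0.3671 + 0.5*(-0.3671 - 1.175) = -1.1382
  grad(y) = -3.2109, v = y - alpha*grad = -1.0242
  prox(v) = soft_thresh(-1.0242, 0.0866) = -0.9376
f(x_3) = 8*(-0.9376)^2 + 15*(-0.9376) + 2.44*|-0.9376| = -4.7436


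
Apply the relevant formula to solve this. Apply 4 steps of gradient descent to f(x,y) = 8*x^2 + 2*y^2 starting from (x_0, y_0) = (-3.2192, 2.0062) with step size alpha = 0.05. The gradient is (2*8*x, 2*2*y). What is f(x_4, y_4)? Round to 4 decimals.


Gradient descent on f(x,y) = 8*x^2 + 2*y^2.
Starting point: (-3.2192, 2.0062), alpha = 0.05
Step 1: grad_x = 2*8*-3.2192 = -51.5072, grad_y = 2*2*2.0062 = 8.0248
  x_1 = -3.2192 - 0.05*-51.5072 = -0.6438
  y_1 = 2.0062 - 0.05*8.0248 = 1.605
Step 2: grad_x = 2*8*-0.6438 = -10.3014, grad_y = 2*2*1.605 = 6.4198
  x_2 = -0.6438 - 0.05*-10.3014 = -0.1288
  y_2 = 1.605 - 0.05*6.4198 = 1.284
Step 3: grad_x = 2*8*-0.1288 = -2.0603, grad_y = 2*2*1.284 = 5.1359
  x_3 = -0.1288 - 0.05*-2.0603 = -0.0258
  y_3 = 1.284 - 0.05*5.1359 = 1.0272
Step 4: grad_x = 2*8*-0.0258 = -0.4121, grad_y = 2*2*1.0272 = 4.1087
  x_4 = -0.0258 - 0.05*-0.4121 = -0.0052
  y_4 = 1.0272 - 0.05*4.1087 = 0.8217
f(-0.0052, 0.8217) = 8*(-0.0052)^2 + 2*0.8217^2 = 1.3507


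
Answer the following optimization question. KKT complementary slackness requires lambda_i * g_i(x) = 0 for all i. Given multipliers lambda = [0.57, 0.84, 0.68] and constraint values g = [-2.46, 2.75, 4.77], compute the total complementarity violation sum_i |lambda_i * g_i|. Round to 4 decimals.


KKT complementary slackness check:
lambda_1 * g_1 = 0.57 * -2.46 = -1.4022
lambda_2 * g_2 = 0.84 * 2.75 = 2.31
lambda_3 * g_3 = 0.68 * 4.77 = 3.2436
Total violation = 1.4022 + 2.31 + 3.2436 = 6.9558


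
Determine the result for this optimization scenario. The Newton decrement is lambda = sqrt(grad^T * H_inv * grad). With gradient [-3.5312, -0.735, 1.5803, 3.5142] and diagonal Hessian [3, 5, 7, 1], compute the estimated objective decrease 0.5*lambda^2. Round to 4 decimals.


Step 1: H is diagonal, so H^(-1) * g = [-1.1771, -0.147, 0.2258, 3.5142].
Step 2: g^T H^(-1) g = sum_i g_i^2 / H_ii
  = (-3.5312)^2/3 + (-0.735)^2/5 + (1.5803)^2/7 + (3.5142)^2/1
  = 4.1565 + 0.108 + 0.3568 + 12.3496 = 16.9709
Step 3: Objective decrease = 0.5 * g^T H^(-1) g = 8.4854


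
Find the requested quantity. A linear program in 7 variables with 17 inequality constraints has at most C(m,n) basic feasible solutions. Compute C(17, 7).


Each vertex corresponds to some choice of n active constraints out of m, so the number of vertices is at most C(m, n) = m! / (n!(m-n)!).
m = 17, n = 7
Numerator: 17 * 16 * 15 * 14 * 13 * 12 * 11
Denominator: 7! = 5040
C(17, 7) = 19448


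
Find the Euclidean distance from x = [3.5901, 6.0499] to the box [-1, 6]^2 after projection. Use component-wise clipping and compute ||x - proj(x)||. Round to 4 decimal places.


Project each component onto [-1, 6].
clip(3.5901) = 3.5901, clip(6.0499) = 6.0
Projection = [3.5901, 6.0]
Squared diffs: [0.0, 0.0025]
Distance = sqrt(0.0025) = 0.0499


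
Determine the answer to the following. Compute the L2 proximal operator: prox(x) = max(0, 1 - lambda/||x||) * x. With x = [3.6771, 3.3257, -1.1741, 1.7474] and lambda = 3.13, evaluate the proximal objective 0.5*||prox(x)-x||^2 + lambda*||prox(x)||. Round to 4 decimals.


Step 1: Compute ||x||.
||x|| = 5.3864
Step 2: Compute scaling factor.
scale = max(0, 1 - 3.13/5.3864) = 0.4189
Step 3: prox(x) = [1.5404, 1.3932, -0.4918, 0.732]
||prox(x)|| = 2.2564
Step 4: Proximal objective.
0.5*||prox-x||^2 = 4.8985
lambda*||prox|| = 7.0625
Total = 11.961


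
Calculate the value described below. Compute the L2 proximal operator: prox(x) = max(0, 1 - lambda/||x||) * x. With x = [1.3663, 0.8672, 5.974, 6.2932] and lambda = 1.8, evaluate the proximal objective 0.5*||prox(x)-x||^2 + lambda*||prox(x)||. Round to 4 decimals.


Step 1: Compute ||x||.
||x|| = 8.8268
Step 2: Compute scaling factor.
scale = max(0, 1 - 1.8/8.8268) = 0.7961
Step 3: prox(x) = [1.0877, 0.6904, 4.7558, 5.0099]
||prox(x)|| = 7.0268
Step 4: Proximal objective.
0.5*||prox-x||^2 = 1.62
lambda*||prox|| = 12.6482
Total = 14.2682


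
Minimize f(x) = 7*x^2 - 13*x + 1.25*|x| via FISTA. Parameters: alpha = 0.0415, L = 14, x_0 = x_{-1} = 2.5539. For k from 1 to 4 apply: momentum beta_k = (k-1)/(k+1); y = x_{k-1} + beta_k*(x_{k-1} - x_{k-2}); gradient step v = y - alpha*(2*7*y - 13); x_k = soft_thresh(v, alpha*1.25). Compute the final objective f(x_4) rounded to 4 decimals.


FISTA on f(x) = 7*x^2 - 13*x + 1.25*|x|
L = 14, alpha = 0.0415
Iteration 1: beta = 0.0, y = 2.5539 + 0.0*(2.5539 - 2.5539) = 2.5539
  grad(y) = 22.7546, v = y - alpha*grad = 1.6096
  prox(v) = soft_thresh(1.6096, 0.0519) = 1.5577
Iteration 2: beta = 0.3333, y = 1.5577 + 0.3333*(1.5577 - 2.5539) = 1.2256
  grad(y) = 4.159, v = y - alpha*grad = 1.053
  prox(v) = soft_thresh(1.053, 0.0519) = 1.0012
Iteration 3: beta = 0.5, y = 1.0012 + 0.5*(1.0012 - 1.5577) = 0.7229
  grad(y) = -2.8794, v = y - alpha*grad = 0.8424
  prox(v) = soft_thresh(0.8424, 0.0519) = 0.7905
Iteration 4: beta = 0.6, y = 0.7905 + 0.6*(0.7905 - 1.0012) = 0.6641
  grad(y) = -3.7022, v = y - alpha*grad = 0.8178
  prox(v) = soft_thresh(0.8178, 0.0519) = 0.7659
f(x_4) = 7*0.7659^2 - 13*0.7659 + 1.25*|0.7659| = -4.8931


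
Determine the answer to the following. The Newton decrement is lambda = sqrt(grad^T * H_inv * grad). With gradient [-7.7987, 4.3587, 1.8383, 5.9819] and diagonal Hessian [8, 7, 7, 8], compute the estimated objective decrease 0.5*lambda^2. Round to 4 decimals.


Step 1: H is diagonal, so H^(-1) * g = [-0.9748, 0.6227, 0.2626, 0.7477].
Step 2: g^T H^(-1) g = sum_i g_i^2 / H_ii
  = (-7.7987)^2/8 + (4.3587)^2/7 + (1.8383)^2/7 + (5.9819)^2/8
  = 7.6025 + 2.714 + 0.4828 + 4.4729 = 15.2722
Step 3: Objective decrease = 0.5 * g^T H^(-1) g = 7.6361


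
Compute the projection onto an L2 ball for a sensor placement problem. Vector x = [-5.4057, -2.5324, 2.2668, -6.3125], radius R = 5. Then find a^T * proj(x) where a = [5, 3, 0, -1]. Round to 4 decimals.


Step 1: Compute ||x|| (intermediates to 6 decimals).
||x|| = sqrt((-5.4057)^2 + (-2.5324)^2 + 2.2668^2 + (-6.3125)^2) = 8.978902
Step 2: Project.
Since ||x|| > R, scale = R/||x|| = 5/8.978902 = 0.556861, proj(x) = scale * x
proj(x) = [-3.010224, -1.410195, 1.262293, -3.515185]
Step 3: Dot product.
a^T * proj(x) = 5*(-3.010224) + 3*(-1.410195) + 0*1.262293 - 1*(-3.515185) = -15.7665


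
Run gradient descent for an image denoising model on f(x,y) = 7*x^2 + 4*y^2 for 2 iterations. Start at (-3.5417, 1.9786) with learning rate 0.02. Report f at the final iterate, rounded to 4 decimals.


Gradient descent on f(x,y) = 7*x^2 + 4*y^2.
Starting point: (-3.5417, 1.9786), alpha = 0.02
Step 1: grad_x = 2*7*-3.5417 = -49.5838, grad_y = 2*4*1.9786 = 15.8288
  x_1 = -3.5417 - 0.02*-49.5838 = -2.55
  y_1 = 1.9786 - 0.02*15.8288 = 1.662
Step 2: grad_x = 2*7*-2.55 = -35.7003, grad_y = 2*4*1.662 = 13.2962
  x_2 = -2.55 - 0.02*-35.7003 = -1.836
  y_2 = 1.662 - 0.02*13.2962 = 1.3961
f(-1.836, 1.3961) = 7*(-1.836)^2 + 4*1.3961^2 = 31.3931


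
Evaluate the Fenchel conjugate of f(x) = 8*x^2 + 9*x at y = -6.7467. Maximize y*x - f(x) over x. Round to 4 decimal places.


f*(y) = sup_x {y*x - a*x^2 - b*x} = sup_x {(y-b)*x - a*x^2}
FOC: (y - b) - 2a*x = 0 => x* = (y - b)/(2a)
x* = (-6.7467 - 9)/(2*8) = -0.9842
f*(-6.7467) = (y-b)^2/(4a) = (-6.7467 - 9)^2/(4*8)
= 247.9586/32 = 7.7487


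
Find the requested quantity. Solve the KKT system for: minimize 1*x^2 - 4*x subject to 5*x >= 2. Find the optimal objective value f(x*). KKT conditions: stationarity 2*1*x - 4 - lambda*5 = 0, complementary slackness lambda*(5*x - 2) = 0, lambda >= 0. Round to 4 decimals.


Step 1: Try lambda = 0 (constraint inactive).
Stationarity: 2*1*x - 4 = 0
x* = 4/(2*1) = 2.0
Check constraint: 5*2.0 = 10.0 >= 2 -- satisfied.
Step 2: Compute optimal value.
f(x*) = 1*2.0^2 - 4*2.0 = -4.0


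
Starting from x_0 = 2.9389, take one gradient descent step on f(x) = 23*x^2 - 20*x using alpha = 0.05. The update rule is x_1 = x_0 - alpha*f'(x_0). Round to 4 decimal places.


We compute the gradient at x_0 and apply the update.
f'(x) = 46*x - 20
f'(2.9389) = 46*2.9389 - 20 = 115.1894
x_1 = 2.9389 - 0.05*115.1894 = -2.8206


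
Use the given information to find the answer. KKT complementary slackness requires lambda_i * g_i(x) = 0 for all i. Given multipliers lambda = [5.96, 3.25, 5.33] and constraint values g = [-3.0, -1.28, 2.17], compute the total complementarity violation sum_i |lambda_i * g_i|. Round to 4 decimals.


KKT complementary slackness check:
lambda_1 * g_1 = 5.96 * -3.0 = -17.88
lambda_2 * g_2 = 3.25 * -1.28 = -4.16
lambda_3 * g_3 = 5.33 * 2.17 = 11.5661
Total violation = 17.88 + 4.16 + 11.5661 = 33.6061


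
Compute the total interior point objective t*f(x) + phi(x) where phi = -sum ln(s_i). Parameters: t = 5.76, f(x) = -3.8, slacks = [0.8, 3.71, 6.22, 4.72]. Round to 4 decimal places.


Step 1: Compute log-barrier.
ln values: [-0.2231, 1.311, 1.8278, 1.5518]
phi = -(-0.2231 + 1.311 + 1.8278 + 1.5518) = -4.4675
Step 2: Compute augmented objective.
t*f(x) = 5.76*-3.8 = -21.888
Total = -21.888 - 4.4675 = -26.3555


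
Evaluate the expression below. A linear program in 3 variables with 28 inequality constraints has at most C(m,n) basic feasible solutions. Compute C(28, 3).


Each vertex corresponds to some choice of n active constraints out of m, so the number of vertices is at most C(m, n) = m! / (n!(m-n)!).
m = 28, n = 3
Numerator: 28 * 27 * 26
Denominator: 3! = 6
C(28, 3) = 3276


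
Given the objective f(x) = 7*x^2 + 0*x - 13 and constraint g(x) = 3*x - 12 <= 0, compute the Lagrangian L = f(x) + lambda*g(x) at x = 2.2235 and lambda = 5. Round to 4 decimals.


Step 1: Evaluate f(x).
f(2.2235) = 7*2.2235^2 + 0*2.2235 - 13 = 21.6077
Step 2: Evaluate g(x).
g(2.2235) = 3*2.2235 - 12 = -5.3295
Step 3: Compute Lagrangian.
L = 21.6077 + 5*-5.3295 = -5.0398


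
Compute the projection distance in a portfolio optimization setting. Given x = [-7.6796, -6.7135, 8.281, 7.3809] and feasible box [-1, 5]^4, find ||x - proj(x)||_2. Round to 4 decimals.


Project each component onto [-1, 5].
clip(-7.6796) = -1.0, clip(-6.7135) = -1.0, clip(8.281) = 5.0, clip(7.3809) = 5.0
Projection = [-1.0, -1.0, 5.0, 5.0]
Squared diffs: [44.6171, 32.6441, 10.765, 5.6687]
Distance = sqrt(93.6949) = 9.6796


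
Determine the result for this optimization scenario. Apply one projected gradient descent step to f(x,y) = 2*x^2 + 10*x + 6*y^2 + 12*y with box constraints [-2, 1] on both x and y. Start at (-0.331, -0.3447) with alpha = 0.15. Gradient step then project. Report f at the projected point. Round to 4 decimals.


Step 1: Compute gradient at (-0.331, -0.3447).
grad_x = 2*2*-0.331 + 10 = 8.676
grad_y = 2*6*-0.3447 + 12 = 7.8636
Step 2: Gradient step.
x_raw = -0.331 - 0.15*8.676 = -1.6324
y_raw = -0.3447 - 0.15*7.8636 = -1.5242
Step 3: Project onto [-2, 1].
x_proj = clip(-1.6324) = -1.6324
y_proj = clip(-1.5242) = -1.5242
Step 4: Evaluate f.
f(-1.6324, -1.5242) = -15.3456


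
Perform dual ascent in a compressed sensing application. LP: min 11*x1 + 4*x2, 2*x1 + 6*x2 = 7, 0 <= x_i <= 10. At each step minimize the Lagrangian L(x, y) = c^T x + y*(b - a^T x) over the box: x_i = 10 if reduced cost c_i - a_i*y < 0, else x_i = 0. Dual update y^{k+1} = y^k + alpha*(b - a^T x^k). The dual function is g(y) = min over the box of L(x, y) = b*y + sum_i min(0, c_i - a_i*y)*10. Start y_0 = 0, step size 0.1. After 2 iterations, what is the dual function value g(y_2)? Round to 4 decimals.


Dual ascent for LP: min 11*x1 + 4*x2, 2*x1 + 6*x2 = 7, 0 <= x_i <= 10
Step 1: y^k = 0.0, reduced costs: (11.0, 4.0)
  x^k = (0.0, 0.0), subgradient = b - a^T x = 7.0
  y^{k+1} = 0.0 + 0.1*7.0 = 0.7
Step 2: y^k = 0.7, reduced costs: (9.6, -0.2)
  x^k = (0.0, 10.0), subgradient = b - a^T x = -53.0
  y^{k+1} = 0.7 + 0.1*-53.0 = -4.6
Dual objective at y_2 = -4.6: reduced costs (20.2, 31.6), box minimizer x = (0.0, 0.0)
g(y_2) = b*y + (c1 - a1*y)*x1 + (c2 - a2*y)*x2 = 7*(-4.6) + 20.2*0.0 + 31.6*0.0 = -32.2 + 0.0 + 0.0 = -32.2


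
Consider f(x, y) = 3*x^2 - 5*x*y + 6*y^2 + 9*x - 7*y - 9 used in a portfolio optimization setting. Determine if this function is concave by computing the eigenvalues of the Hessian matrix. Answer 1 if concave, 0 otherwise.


The Hessian of f(x,y) = 3*x^2 - 5*x*y + 6*y^2 + 9*x - 7*y - 9 is:
H = [[6, -5], [-5, 12]]
Trace = 6 + 12 = 18
Determinant = 6*12 - (-5)^2 = 47
Discriminant = (18)^2 - 4*47 = 136.0
Eigenvalues: lambda_1 = 3.169, lambda_2 = 14.831
The function is not concave.

0


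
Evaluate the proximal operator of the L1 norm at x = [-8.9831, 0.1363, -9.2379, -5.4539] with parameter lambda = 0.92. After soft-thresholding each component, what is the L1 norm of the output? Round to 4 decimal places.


Soft-thresholding with lambda = 0.92:
prox(-8.9831) = sign(-8.9831)*max(|-8.9831| - 0.92, 0) = -8.0631
prox(0.1363) = sign(0.1363)*max(|0.1363| - 0.92, 0) = 0.0
prox(-9.2379) = sign(-9.2379)*max(|-9.2379| - 0.92, 0) = -8.3179
prox(-5.4539) = sign(-5.4539)*max(|-5.4539| - 0.92, 0) = -4.5339
prox(x) = [-8.0631, 0.0, -8.3179, -4.5339]
||prox(x)||_1 = 8.0631 + 0.0 + 8.3179 + 4.5339 = 20.9149


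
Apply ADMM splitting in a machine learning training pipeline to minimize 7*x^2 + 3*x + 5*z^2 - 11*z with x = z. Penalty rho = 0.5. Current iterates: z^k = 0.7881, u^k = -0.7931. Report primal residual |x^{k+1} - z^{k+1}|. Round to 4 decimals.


ADMM iteration with rho = 0.5, z^k = 0.7881, u^k = -0.7931
Step 1: x-update.
Minimize 7*x^2 + 3*x + (0.5/2)*(x - 0.7881 - 0.7931)^2
FOC: (2*7 + 0.5)*x = -3 + 0.5*(0.7881 + 0.7931)
x^{k+1} = -0.1524
Step 2: z-update.
Minimize 5*z^2 - 11*z + (0.5/2)*(-0.1524 - z - 0.7931)^2
FOC: (2*5 + 0.5)*z = 11 + 0.5*(-0.1524 - 0.7931)
z^{k+1} = 1.0026
Step 3: u-update.
u^{k+1} = -0.7931 - 0.1524 - 1.0026 = -1.9481
Step 4: Primal residual = |-0.1524 - 1.0026| = 1.155


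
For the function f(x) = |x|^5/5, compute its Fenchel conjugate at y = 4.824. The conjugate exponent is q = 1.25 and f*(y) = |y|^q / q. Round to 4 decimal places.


The conjugate exponent q satisfies 1/p + 1/q = 1.
p = 5, so q = 5/(5 - 1) = 1.25
|y|^q = 4.824^1.25 = 7.1492
f*(4.824) = 7.1492 / 1.25 = 5.7194


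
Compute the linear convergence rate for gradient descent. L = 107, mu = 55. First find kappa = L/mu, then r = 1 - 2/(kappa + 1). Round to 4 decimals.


Step 1: Compute the condition number.
kappa = L/mu = 107/55 = 1.9455
Step 2: Compute the convergence rate.
r = 1 - 2/(kappa + 1) = 1 - 2*mu/(L + mu) = (L - mu)/(L + mu) = 52/162 = 0.321


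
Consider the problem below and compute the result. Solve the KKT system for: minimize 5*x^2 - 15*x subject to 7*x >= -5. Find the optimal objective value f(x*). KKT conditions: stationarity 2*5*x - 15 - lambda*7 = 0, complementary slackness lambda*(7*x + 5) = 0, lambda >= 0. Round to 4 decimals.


Step 1: Try lambda = 0 (constraint inactive).
Stationarity: 2*5*x - 15 = 0
x* = 15/(2*5) = 1.5
Check constraint: 7*1.5 = 10.5 >= -5 -- satisfied.
Step 2: Compute optimal value.
f(x*) = 5*1.5^2 - 15*1.5 = -11.25


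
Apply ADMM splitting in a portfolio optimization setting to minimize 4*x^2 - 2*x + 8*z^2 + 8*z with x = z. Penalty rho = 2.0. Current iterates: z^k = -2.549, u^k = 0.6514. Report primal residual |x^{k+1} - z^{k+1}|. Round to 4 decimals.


ADMM iteration with rho = 2.0, z^k = -2.549, u^k = 0.6514
Step 1: x-update.
Minimize 4*x^2 - 2*x + (2.0/2)*(x + 2.549 + 0.6514)^2
FOC: (2*4 + 2.0)*x = 2 + 2.0*(-2.549 - 0.6514)
x^{k+1} = -0.4401
Step 2: z-update.
Minimize 8*z^2 + 8*z + (2.0/2)*(-0.4401 - z + 0.6514)^2
FOC: (2*8 + 2.0)*z = -8 + 2.0*(-0.4401 + 0.6514)
z^{k+1} = -0.421
Step 3: u-update.
u^{k+1} = 0.6514 - 0.4401 + 0.421 = 0.6323
Step 4: Primal residual = |-0.4401 + 0.421| = 0.0191


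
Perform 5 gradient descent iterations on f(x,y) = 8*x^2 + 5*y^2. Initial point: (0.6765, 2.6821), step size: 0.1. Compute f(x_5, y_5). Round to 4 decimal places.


Gradient descent on f(x,y) = 8*x^2 + 5*y^2.
Starting point: (0.6765, 2.6821), alpha = 0.1
Step 1: grad_x = 2*8*0.6765 = 10.824, grad_y = 2*5*2.6821 = 26.821
  x_1 = 0.6765 - 0.1*10.824 = -0.4059
  y_1 = 2.6821 - 0.1*26.821 = 0.0
Step 2: grad_x = 2*8*-0.4059 = -6.4944, grad_y = 2*5*0.0 = 0.0
  x_2 = -0.4059 - 0.1*-6.4944 = 0.2435
  y_2 = 0.0 - 0.1*0.0 = 0.0
Step 3: grad_x = 2*8*0.2435 = 3.8966, grad_y = 2*5*0.0 = 0.0
  x_3 = 0.2435 - 0.1*3.8966 = -0.1461
  y_3 = 0.0 - 0.1*0.0 = 0.0
Step 4: grad_x = 2*8*-0.1461 = -2.338, grad_y = 2*5*0.0 = 0.0
  x_4 = -0.1461 - 0.1*-2.338 = 0.0877
  y_4 = 0.0 - 0.1*0.0 = 0.0
Step 5: grad_x = 2*8*0.0877 = 1.4028, grad_y = 2*5*0.0 = 0.0
  x_5 = 0.0877 - 0.1*1.4028 = -0.0526
  y_5 = 0.0 - 0.1*0.0 = 0.0
f(-0.0526, 0.0) = 8*(-0.0526)^2 + 5*0.0^2 = 0.0221


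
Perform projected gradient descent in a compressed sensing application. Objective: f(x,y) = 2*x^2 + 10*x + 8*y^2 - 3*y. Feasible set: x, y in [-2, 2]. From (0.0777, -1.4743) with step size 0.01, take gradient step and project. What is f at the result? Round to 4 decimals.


Step 1: Compute gradient at (0.0777, -1.4743).
grad_x = 2*2*0.0777 + 10 = 10.3108
grad_y = 2*8*-1.4743 - 3 = -26.5888
Step 2: Gradient step.
x_raw = 0.0777 - 0.01*10.3108 = -0.0254
y_raw = -1.4743 - 0.01*-26.5888 = -1.2084
Step 3: Project onto [-2, 2].
x_proj = clip(-0.0254) = -0.0254
y_proj = clip(-1.2084) = -1.2084
Step 4: Evaluate f.
f(-0.0254, -1.2084) = 15.0545


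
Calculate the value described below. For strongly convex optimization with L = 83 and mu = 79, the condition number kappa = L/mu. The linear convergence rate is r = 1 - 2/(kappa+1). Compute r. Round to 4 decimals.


Step 1: Compute the condition number.
kappa = L/mu = 83/79 = 1.0506
Step 2: Compute the convergence rate.
r = 1 - 2/(kappa + 1) = 1 - 2*mu/(L + mu) = (L - mu)/(L + mu) = 4/162 = 0.0247


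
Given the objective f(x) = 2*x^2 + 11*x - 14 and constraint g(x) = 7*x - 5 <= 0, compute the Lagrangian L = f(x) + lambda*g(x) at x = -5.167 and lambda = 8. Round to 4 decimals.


Step 1: Evaluate f(x).
f(-5.167) = 2*(-5.167)^2 + 11*(-5.167) - 14 = -17.4412
Step 2: Evaluate g(x).
g(-5.167) = 7*-5.167 - 5 = -41.169
Step 3: Compute Lagrangian.
L = -17.4412 + 8*-41.169 = -346.7932


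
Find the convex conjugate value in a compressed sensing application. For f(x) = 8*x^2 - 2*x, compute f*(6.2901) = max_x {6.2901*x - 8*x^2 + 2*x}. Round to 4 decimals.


f*(y) = sup_x {y*x - a*x^2 - b*x} = sup_x {(y-b)*x - a*x^2}
FOC: (y - b) - 2a*x = 0 => x* = (y - b)/(2a)
x* = (6.2901 + 2)/(2*8) = 0.5181
f*(6.2901) = (y-b)^2/(4a) = (6.2901 + 2)^2/(4*8)
= 68.7258/32 = 2.1477


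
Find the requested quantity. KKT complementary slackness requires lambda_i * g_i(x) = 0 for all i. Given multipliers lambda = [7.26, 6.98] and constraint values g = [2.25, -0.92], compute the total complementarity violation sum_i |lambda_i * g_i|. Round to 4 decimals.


KKT complementary slackness check:
lambda_1 * g_1 = 7.26 * 2.25 = 16.335
lambda_2 * g_2 = 6.98 * -0.92 = -6.4216
Total violation = 16.335 + 6.4216 = 22.7566


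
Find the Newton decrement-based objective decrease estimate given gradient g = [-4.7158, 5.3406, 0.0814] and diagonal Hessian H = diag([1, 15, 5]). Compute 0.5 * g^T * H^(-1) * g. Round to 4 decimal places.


Step 1: H is diagonal, so H^(-1) * g = [-4.7158, 0.356, 0.0163].
Step 2: g^T H^(-1) g = sum_i g_i^2 / H_ii
  = (-4.7158)^2/1 + (5.3406)^2/15 + (0.0814)^2/5
  = 22.2388 + 1.9015 + 0.0013 = 24.1416
Step 3: Objective decrease = 0.5 * g^T H^(-1) g = 12.0708


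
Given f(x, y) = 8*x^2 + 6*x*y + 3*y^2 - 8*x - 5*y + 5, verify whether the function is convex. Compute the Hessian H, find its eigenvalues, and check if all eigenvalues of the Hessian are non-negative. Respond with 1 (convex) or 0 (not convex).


The Hessian of f(x,y) = 8*x^2 + 6*x*y + 3*y^2 - 8*x - 5*y + 5 is:
H = [[16, 6], [6, 6]]
Trace = 16 + 6 = 22
Determinant = 16*6 - (6)^2 = 60
Discriminant = (22)^2 - 4*60 = 244.0
Eigenvalues: lambda_1 = 3.1898, lambda_2 = 18.8102
The function is convex.

1


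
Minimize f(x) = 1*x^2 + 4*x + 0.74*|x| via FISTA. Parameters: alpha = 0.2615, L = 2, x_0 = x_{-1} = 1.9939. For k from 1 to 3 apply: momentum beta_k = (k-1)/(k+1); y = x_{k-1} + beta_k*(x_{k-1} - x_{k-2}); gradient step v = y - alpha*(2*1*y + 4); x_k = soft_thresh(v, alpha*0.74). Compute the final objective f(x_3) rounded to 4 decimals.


FISTA on f(x) = 1*x^2 + 4*x + 0.74*|x|
L = 2, alpha = 0.2615
Iteration 1: beta = 0.0, y = 1.9939 + 0.0*(1.9939 - 1.9939) = 1.9939
  grad(y) = 7.9878, v = y - alpha*grad = -0.0949
  prox(v) = soft_thresh(-0.0949, 0.1935) = 0.0
Iteration 2: beta = 0.3333, y = 0.0 + 0.3333*(0.0 - 1.9939) = -0.6646
  grad(y) = 2.6707, v = y - alpha*grad = -1.363
  prox(v) = soft_thresh(-1.363, 0.1935) = -1.1695
Iteration 3: beta = 0.5, y = -1.1695 + 0.5*(-1.1695 - 0.0) = -1.7543
  grad(y) = 0.4914, v = y - alpha*grad = -1.8828
  prox(v) = soft_thresh(-1.8828, 0.1935) = -1.6893
f(x_3) = 1*(-1.6893)^2 + 4*(-1.6893) + 0.74*|-1.6893| = -2.6534


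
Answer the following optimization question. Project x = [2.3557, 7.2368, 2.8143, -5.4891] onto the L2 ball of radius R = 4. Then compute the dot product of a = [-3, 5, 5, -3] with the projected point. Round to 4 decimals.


Step 1: Compute ||x|| (intermediates to 6 decimals).
||x|| = sqrt(2.3557^2 + 7.2368^2 + 2.8143^2 + (-5.4891)^2) = 9.796484
Step 2: Project.
Since ||x|| > R, scale = R/||x|| = 4/9.796484 = 0.40831, proj(x) = scale * x
proj(x) = [0.961856, 2.954858, 1.149107, -2.241254]
Step 3: Dot product.
a^T * proj(x) = -3*0.961856 + 5*2.954858 + 5*1.149107 - 3*(-2.241254) = 24.358


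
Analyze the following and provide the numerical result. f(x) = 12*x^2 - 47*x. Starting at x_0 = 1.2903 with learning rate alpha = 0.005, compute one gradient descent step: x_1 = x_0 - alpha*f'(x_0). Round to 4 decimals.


We compute the gradient at x_0 and apply the update.
f'(x) = 24*x - 47
f'(1.2903) = 24*1.2903 - 47 = -16.0328
x_1 = 1.2903 - 0.005*-16.0328 = 1.3705


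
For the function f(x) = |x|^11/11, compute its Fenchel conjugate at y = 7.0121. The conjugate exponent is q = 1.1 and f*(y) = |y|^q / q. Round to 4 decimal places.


The conjugate exponent q satisfies 1/p + 1/q = 1.
p = 11, so q = 11/(11 - 1) = 1.1
|y|^q = 7.0121^1.1 = 8.5199
f*(7.0121) = 8.5199 / 1.1 = 7.7453
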